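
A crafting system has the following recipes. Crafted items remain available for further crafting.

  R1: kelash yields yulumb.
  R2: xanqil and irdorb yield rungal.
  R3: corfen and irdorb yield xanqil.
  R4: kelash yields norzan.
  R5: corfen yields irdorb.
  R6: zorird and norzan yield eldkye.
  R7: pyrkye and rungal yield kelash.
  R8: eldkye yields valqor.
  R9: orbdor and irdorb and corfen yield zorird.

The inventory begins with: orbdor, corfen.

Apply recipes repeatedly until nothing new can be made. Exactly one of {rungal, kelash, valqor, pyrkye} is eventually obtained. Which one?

rungal

corfen → irdorb (R5).
Using R3, corfen and irdorb make xanqil.
xanqil and irdorb → rungal (R2).
valqor would need eldkye (R8), but eldkye is never obtained. kelash would need pyrkye and rungal (R7), but pyrkye is never obtained. No rule produces pyrkye, and it is not given.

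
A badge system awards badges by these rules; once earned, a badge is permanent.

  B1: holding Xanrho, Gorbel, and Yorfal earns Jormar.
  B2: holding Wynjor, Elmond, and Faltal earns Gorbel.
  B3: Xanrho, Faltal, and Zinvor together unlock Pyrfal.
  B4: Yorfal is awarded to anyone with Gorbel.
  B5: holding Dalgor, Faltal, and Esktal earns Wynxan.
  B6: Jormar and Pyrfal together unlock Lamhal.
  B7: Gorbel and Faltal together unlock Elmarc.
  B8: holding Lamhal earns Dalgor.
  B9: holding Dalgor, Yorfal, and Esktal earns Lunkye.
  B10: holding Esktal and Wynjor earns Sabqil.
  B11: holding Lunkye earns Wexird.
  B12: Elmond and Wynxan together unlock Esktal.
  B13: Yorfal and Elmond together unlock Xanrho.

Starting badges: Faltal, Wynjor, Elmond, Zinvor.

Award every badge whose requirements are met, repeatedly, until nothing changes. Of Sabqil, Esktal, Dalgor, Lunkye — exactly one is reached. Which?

Dalgor

With Wynjor, Elmond, and Faltal, Gorbel is earned (B2).
With Gorbel, Yorfal is earned (B4).
With Yorfal and Elmond, Xanrho is earned (B13).
With Xanrho, Gorbel, and Yorfal, Jormar is earned (B1).
With Xanrho, Faltal, and Zinvor, Pyrfal is earned (B3).
With Jormar and Pyrfal, Lamhal is earned (B6).
With Lamhal, Dalgor is earned (B8).
Esktal would need Elmond and Wynxan (B12), but Wynxan is never earned. Sabqil would need Esktal and Wynjor (B10), but Esktal is never earned. Lunkye would need Dalgor, Yorfal, and Esktal (B9), but Esktal is never earned.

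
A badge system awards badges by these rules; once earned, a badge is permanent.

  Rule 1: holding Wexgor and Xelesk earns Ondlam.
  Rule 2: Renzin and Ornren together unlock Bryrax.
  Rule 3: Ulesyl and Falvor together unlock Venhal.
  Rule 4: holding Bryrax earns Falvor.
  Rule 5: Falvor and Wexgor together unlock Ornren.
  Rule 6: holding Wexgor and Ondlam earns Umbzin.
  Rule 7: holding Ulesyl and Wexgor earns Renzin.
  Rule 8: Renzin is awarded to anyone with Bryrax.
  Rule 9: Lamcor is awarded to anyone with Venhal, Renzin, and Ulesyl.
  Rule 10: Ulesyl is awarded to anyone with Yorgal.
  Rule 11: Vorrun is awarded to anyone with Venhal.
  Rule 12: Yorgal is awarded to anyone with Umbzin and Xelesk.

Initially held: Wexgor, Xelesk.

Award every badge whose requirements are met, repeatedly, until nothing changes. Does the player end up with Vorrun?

No

Vorrun would need Venhal (Rule 11), but Venhal is never earned.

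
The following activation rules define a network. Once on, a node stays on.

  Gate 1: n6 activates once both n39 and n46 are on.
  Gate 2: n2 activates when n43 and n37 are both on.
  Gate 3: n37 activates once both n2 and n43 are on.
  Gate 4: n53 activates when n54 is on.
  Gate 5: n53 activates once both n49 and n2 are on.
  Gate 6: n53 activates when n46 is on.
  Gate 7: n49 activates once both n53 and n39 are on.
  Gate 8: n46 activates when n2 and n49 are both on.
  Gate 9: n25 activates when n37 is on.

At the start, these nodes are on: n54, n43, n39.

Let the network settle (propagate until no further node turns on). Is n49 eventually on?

Gate 4: n54 on → n53 on.
Gate 7: n53 and n39 on → n49 on.

Yes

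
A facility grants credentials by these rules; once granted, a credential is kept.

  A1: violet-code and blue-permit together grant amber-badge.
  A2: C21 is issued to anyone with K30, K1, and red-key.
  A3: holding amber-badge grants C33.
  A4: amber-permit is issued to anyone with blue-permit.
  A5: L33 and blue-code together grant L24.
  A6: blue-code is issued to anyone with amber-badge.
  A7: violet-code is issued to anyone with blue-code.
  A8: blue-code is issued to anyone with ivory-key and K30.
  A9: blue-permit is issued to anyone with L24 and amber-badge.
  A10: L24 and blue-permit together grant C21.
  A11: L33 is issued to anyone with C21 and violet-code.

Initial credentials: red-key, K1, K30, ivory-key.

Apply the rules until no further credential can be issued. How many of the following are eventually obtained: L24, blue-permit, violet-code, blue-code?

Holding K30, K1, and red-key grants C21 (A2).
Holding ivory-key and K30 grants blue-code (A8).
Holding blue-code grants violet-code (A7).
Holding C21 and violet-code grants L33 (A11).
Holding L33 and blue-code grants L24 (A5).
L24: reached.
blue-permit would need L24 and amber-badge (A9), but amber-badge is never granted.
violet-code: reached.
blue-code: reached.
Reached: L24, violet-code, and blue-code — 3 of the 4.

3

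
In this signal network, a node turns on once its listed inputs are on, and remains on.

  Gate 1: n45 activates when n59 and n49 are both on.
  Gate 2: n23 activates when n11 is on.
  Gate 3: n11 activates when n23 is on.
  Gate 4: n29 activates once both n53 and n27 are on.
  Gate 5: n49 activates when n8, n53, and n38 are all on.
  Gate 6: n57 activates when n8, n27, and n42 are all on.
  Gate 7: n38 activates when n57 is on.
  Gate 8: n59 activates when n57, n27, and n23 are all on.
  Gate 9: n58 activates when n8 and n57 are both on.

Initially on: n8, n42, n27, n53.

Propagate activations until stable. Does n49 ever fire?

Yes

n8, n27, and n42 are on, so n57 activates (Gate 6).
n57 is on, so n38 activates (Gate 7).
n8, n53, and n38 are on, so n49 activates (Gate 5).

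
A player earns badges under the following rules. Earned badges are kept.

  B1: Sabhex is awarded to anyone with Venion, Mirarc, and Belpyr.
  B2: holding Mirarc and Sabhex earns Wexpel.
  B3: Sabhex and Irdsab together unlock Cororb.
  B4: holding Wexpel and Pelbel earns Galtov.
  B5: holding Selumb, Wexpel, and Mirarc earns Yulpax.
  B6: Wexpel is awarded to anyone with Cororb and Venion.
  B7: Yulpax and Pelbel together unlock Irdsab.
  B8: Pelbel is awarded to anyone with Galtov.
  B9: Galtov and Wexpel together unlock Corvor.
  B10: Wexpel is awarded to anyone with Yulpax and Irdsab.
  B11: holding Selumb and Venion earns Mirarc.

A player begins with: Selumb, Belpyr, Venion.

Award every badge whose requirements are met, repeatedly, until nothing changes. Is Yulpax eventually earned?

Yes

With Selumb and Venion, Mirarc is earned (B11).
With Venion, Mirarc, and Belpyr, Sabhex is earned (B1).
With Mirarc and Sabhex, Wexpel is earned (B2).
With Selumb, Wexpel, and Mirarc, Yulpax is earned (B5).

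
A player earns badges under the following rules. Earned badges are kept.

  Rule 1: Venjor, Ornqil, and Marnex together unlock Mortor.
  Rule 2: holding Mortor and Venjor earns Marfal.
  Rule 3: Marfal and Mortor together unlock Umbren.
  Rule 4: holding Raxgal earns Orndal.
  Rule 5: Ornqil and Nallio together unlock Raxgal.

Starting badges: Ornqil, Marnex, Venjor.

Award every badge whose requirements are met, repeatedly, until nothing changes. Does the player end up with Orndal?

No

Orndal would need Raxgal (Rule 4), but Raxgal is never earned.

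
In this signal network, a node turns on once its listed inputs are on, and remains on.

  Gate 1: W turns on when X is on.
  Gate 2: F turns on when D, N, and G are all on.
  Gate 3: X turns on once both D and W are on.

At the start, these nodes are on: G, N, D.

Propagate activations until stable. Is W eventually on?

No

W would need X (Gate 1), but X never turns on.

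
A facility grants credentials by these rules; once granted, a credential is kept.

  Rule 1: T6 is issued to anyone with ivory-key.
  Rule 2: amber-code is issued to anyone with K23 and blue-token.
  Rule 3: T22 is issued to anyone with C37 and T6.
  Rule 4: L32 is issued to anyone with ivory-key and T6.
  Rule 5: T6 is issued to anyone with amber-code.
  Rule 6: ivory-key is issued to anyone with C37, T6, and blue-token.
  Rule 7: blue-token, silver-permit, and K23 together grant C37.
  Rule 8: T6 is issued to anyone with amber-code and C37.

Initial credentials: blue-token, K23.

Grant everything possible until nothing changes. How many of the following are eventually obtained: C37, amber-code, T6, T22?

2

Holding K23 and blue-token grants amber-code (Rule 2).
Holding amber-code grants T6 (Rule 5).
C37 would need blue-token, silver-permit, and K23 (Rule 7), but silver-permit is never granted.
amber-code: reached.
T6: reached.
T22 would need C37 and T6 (Rule 3), but C37 is never granted.
Reached: amber-code and T6 — 2 of the 4.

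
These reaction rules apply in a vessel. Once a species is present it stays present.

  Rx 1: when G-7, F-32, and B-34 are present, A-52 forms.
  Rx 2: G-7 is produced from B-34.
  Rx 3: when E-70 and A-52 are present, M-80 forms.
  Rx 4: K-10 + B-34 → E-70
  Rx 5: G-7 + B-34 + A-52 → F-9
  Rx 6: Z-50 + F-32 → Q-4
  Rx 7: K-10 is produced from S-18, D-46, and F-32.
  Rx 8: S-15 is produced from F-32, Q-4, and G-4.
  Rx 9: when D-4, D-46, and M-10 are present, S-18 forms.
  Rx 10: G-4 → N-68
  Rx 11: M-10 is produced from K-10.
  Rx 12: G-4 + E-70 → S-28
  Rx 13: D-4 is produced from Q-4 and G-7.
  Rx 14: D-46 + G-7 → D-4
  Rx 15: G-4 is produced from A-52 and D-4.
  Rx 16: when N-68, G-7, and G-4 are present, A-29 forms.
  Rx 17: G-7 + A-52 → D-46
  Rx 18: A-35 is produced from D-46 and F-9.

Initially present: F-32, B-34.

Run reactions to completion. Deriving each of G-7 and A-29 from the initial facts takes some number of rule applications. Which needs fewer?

G-7: B-34 present → G-7 forms (Rx 2). [1 rule application]
A-29: B-34 present → G-7 forms (Rx 2). G-7, F-32, and B-34 present → A-52 forms (Rx 1). G-7 and A-52 present → D-46 forms (Rx 17). D-46 and G-7 present → D-4 forms (Rx 14). A-52 and D-4 present → G-4 forms (Rx 15). G-4 present → N-68 forms (Rx 10). N-68, G-7, and G-4 present → A-29 forms (Rx 16). [7 rule applications]
G-7 needs fewer.

G-7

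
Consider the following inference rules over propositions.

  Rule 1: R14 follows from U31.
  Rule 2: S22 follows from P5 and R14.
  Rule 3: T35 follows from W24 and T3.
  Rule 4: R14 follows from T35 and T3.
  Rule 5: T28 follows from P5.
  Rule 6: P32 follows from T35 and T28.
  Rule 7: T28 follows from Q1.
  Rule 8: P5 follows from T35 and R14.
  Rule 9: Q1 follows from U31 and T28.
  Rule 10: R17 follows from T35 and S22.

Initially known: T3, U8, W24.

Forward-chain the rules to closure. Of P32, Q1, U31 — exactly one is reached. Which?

W24 and T3 hold, so T35 follows (Rule 3).
T35 and T3 hold, so R14 follows (Rule 4).
T35 and R14 hold, so P5 follows (Rule 8).
P5 holds, so T28 follows (Rule 5).
T35 and T28 hold, so P32 follows (Rule 6).
Q1 would need U31 and T28 (Rule 9), but U31 is never established. No rule produces U31, and it is not given.

P32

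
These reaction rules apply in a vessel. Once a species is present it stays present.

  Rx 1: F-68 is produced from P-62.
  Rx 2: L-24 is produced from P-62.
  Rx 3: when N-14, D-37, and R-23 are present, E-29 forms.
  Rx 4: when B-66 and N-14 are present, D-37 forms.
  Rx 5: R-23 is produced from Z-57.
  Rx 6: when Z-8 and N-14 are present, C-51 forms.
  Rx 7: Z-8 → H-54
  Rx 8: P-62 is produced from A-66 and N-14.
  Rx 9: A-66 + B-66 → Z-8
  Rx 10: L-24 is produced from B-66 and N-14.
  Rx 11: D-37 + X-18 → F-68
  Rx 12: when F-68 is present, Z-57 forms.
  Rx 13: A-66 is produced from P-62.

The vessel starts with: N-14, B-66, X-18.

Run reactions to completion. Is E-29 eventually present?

Yes

B-66 and N-14 present → D-37 forms (Rx 4).
D-37 and X-18 present → F-68 forms (Rx 11).
F-68 present → Z-57 forms (Rx 12).
Z-57 present → R-23 forms (Rx 5).
N-14, D-37, and R-23 present → E-29 forms (Rx 3).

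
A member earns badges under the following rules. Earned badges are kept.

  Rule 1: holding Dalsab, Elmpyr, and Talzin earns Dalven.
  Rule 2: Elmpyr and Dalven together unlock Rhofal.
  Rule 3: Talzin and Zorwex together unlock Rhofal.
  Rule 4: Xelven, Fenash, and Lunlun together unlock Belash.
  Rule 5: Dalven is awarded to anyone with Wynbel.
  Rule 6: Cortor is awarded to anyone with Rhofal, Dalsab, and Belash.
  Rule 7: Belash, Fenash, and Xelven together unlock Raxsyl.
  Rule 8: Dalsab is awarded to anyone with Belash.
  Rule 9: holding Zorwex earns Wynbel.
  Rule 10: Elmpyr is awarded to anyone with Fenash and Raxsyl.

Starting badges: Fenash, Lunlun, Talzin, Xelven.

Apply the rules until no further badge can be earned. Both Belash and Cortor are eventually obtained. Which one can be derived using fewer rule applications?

Belash: With Xelven, Fenash, and Lunlun, Belash is earned (Rule 4). [1 rule application]
Cortor: With Xelven, Fenash, and Lunlun, Belash is earned (Rule 4). With Belash, Fenash, and Xelven, Raxsyl is earned (Rule 7). With Belash, Dalsab is earned (Rule 8). With Fenash and Raxsyl, Elmpyr is earned (Rule 10). With Dalsab, Elmpyr, and Talzin, Dalven is earned (Rule 1). With Elmpyr and Dalven, Rhofal is earned (Rule 2). With Rhofal, Dalsab, and Belash, Cortor is earned (Rule 6). [7 rule applications]
Belash needs fewer.

Belash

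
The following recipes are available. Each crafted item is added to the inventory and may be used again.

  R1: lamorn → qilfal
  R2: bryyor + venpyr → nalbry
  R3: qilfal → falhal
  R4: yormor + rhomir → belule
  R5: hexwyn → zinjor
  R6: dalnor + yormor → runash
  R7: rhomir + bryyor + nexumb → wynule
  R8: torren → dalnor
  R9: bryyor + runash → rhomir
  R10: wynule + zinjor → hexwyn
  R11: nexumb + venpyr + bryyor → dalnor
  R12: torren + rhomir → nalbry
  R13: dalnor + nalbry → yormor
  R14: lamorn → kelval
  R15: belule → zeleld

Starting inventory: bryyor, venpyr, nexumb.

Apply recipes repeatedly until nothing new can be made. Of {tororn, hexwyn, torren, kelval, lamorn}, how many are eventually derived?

0

No rule produces tororn, and it is not given.
hexwyn would need wynule and zinjor (R10), but zinjor is never obtained.
No rule produces torren, and it is not given.
kelval would need lamorn (R14), but lamorn is never obtained.
No rule produces lamorn, and it is not given.
None of the 5 are reached.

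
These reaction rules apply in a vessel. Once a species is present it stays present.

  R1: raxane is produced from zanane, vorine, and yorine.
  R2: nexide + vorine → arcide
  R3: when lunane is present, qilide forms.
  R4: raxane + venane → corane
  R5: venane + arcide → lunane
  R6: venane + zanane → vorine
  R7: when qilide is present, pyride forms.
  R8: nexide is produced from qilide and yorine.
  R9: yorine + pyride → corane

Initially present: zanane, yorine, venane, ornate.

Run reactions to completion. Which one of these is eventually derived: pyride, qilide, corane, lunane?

venane and zanane present → vorine forms (R6).
zanane, vorine, and yorine present → raxane forms (R1).
raxane and venane present → corane forms (R4).
qilide would need lunane (R3), but lunane never forms. pyride would need qilide (R7), but qilide never forms. lunane would need venane and arcide (R5), but arcide never forms.

corane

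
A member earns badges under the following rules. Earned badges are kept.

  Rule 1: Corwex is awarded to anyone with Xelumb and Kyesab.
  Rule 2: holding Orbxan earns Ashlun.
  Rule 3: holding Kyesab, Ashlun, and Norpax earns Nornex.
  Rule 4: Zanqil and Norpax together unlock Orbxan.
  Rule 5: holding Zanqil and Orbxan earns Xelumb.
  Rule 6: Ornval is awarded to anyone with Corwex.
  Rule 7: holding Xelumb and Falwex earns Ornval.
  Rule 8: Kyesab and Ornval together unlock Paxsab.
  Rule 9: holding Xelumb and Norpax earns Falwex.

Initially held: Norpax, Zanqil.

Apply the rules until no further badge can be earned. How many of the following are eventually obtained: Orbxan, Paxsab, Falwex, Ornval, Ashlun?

4

With Zanqil and Norpax, Orbxan is earned (Rule 4).
With Orbxan, Ashlun is earned (Rule 2).
With Zanqil and Orbxan, Xelumb is earned (Rule 5).
With Xelumb and Norpax, Falwex is earned (Rule 9).
With Xelumb and Falwex, Ornval is earned (Rule 7).
Orbxan: reached.
Paxsab would need Kyesab and Ornval (Rule 8), but Kyesab is never earned.
Falwex: reached.
Ornval: reached.
Ashlun: reached.
Reached: Orbxan, Falwex, Ornval, and Ashlun — 4 of the 5.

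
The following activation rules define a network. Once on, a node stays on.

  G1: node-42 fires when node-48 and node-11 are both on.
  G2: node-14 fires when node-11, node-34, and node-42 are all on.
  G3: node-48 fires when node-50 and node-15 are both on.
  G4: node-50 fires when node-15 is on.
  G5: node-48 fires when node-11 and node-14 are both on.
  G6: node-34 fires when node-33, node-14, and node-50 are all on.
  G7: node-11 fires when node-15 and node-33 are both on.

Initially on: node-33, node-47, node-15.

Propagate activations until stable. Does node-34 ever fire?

node-34 would need node-33, node-14, and node-50 (G6), but node-14 never turns on.

No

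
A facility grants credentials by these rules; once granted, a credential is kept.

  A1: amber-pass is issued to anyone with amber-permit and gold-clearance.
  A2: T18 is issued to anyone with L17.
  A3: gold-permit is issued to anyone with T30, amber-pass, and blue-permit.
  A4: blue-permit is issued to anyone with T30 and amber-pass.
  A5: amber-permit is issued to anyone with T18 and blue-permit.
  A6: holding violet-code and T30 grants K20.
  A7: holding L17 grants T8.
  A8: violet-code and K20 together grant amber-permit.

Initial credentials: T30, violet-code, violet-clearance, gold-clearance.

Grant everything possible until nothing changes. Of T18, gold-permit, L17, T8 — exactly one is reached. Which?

gold-permit

Holding violet-code and T30 grants K20 (A6).
Holding violet-code and K20 grants amber-permit (A8).
Holding amber-permit and gold-clearance grants amber-pass (A1).
Holding T30 and amber-pass grants blue-permit (A4).
Holding T30, amber-pass, and blue-permit grants gold-permit (A3).
T8 would need L17 (A7), but L17 is never granted. T18 would need L17 (A2), but L17 is never granted. No rule produces L17, and it is not given.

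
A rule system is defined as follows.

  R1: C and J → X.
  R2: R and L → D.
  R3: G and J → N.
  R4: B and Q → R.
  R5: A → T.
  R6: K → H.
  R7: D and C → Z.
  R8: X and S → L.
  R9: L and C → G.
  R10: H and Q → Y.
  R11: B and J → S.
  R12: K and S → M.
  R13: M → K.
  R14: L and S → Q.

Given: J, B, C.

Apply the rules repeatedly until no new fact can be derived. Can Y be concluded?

No

Y would need H and Q (R10), but H is never established.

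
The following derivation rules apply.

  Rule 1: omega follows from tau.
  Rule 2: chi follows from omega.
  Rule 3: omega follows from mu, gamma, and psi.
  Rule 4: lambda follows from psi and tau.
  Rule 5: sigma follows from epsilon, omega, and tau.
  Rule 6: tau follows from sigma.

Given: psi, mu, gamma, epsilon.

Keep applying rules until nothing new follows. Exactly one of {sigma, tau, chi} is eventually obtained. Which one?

mu, gamma, and psi hold, so omega follows (Rule 3).
omega holds, so chi follows (Rule 2).
sigma would need epsilon, omega, and tau (Rule 5), but tau is never established. tau would need sigma (Rule 6), but sigma is never established.

chi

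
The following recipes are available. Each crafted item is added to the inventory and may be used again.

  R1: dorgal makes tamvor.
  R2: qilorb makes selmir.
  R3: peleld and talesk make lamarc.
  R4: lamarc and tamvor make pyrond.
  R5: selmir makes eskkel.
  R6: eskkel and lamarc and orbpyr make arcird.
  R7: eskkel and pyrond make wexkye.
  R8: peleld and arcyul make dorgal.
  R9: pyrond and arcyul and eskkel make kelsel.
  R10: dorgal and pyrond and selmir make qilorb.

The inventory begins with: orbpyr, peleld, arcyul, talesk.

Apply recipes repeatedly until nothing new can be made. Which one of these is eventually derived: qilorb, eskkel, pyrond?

peleld and talesk → lamarc (R3).
peleld and arcyul → dorgal (R8).
dorgal → tamvor (R1).
lamarc and tamvor → pyrond (R4).
eskkel would need selmir (R5), but selmir is never obtained. qilorb would need dorgal, pyrond, and selmir (R10), but selmir is never obtained.

pyrond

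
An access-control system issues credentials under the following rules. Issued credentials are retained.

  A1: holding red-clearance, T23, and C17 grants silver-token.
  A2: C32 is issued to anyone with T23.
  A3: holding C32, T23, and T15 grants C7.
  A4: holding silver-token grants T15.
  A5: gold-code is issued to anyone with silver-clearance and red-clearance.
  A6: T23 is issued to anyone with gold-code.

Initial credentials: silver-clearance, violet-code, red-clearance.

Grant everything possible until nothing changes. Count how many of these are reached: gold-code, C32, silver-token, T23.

3

Holding silver-clearance and red-clearance grants gold-code (A5).
Holding gold-code grants T23 (A6).
Holding T23 grants C32 (A2).
gold-code: reached.
C32: reached.
silver-token would need red-clearance, T23, and C17 (A1), but C17 is never granted.
T23: reached.
Reached: gold-code, C32, and T23 — 3 of the 4.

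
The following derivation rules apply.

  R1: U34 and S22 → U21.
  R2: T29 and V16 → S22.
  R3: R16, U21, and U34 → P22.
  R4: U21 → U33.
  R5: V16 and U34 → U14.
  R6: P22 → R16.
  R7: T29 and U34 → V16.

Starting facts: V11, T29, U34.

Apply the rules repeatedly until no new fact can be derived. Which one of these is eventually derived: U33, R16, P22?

U33

From T29 and U34, R7 gives V16.
T29 and V16 hold, so S22 follows (R2).
U34 and S22 hold, so U21 follows (R1).
From U21, R4 gives U33.
R16 would need P22 (R6), but P22 is never established. P22 would need R16, U21, and U34 (R3), but R16 is never established.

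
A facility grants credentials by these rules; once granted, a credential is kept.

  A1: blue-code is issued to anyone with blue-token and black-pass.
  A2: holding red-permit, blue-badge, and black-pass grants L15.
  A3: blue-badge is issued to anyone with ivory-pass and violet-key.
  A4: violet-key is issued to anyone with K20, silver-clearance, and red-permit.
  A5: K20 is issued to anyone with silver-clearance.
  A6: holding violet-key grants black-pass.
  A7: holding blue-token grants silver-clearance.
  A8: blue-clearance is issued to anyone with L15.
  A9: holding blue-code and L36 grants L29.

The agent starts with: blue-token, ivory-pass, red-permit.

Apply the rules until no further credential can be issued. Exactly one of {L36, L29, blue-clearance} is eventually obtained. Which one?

blue-clearance

Holding blue-token grants silver-clearance (A7).
Holding silver-clearance grants K20 (A5).
Holding K20, silver-clearance, and red-permit grants violet-key (A4).
Holding violet-key grants black-pass (A6).
Holding ivory-pass and violet-key grants blue-badge (A3).
Holding red-permit, blue-badge, and black-pass grants L15 (A2).
Holding L15 grants blue-clearance (A8).
L29 would need blue-code and L36 (A9), but L36 is never granted. No rule produces L36, and it is not given.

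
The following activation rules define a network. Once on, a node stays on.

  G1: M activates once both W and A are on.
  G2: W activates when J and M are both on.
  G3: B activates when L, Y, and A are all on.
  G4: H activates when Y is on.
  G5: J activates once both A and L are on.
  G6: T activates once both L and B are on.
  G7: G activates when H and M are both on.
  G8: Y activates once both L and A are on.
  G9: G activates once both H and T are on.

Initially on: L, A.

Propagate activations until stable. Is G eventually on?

Yes

L and A are on, so Y activates (G8).
G4: Y on → H on.
G3: L, Y, and A on → B on.
L and B are on, so T activates (G6).
H and T are on, so G activates (G9).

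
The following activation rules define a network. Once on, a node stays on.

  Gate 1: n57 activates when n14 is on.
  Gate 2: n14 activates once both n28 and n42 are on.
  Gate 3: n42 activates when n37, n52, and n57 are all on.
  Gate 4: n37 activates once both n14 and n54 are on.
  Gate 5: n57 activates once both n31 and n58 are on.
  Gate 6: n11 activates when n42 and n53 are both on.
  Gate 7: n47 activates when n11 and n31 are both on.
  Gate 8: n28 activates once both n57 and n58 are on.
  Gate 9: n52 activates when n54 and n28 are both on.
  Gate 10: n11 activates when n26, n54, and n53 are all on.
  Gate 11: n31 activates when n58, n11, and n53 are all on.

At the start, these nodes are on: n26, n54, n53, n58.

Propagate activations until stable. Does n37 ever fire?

No

n37 would need n14 and n54 (Gate 4), but n14 never turns on.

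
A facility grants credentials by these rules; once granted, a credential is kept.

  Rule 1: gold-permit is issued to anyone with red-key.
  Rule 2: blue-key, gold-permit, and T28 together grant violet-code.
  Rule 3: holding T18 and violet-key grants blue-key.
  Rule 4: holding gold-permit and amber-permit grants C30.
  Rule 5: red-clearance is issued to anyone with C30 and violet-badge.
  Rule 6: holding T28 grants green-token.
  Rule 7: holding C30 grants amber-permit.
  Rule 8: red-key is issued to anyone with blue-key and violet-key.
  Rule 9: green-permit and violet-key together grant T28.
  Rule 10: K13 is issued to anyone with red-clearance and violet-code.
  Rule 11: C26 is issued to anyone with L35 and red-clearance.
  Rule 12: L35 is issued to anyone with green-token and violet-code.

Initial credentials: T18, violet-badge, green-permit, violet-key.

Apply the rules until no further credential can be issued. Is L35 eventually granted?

Holding green-permit and violet-key grants T28 (Rule 9).
Holding T18 and violet-key grants blue-key (Rule 3).
Holding blue-key and violet-key grants red-key (Rule 8).
Holding T28 grants green-token (Rule 6).
Holding red-key grants gold-permit (Rule 1).
Holding blue-key, gold-permit, and T28 grants violet-code (Rule 2).
Holding green-token and violet-code grants L35 (Rule 12).

Yes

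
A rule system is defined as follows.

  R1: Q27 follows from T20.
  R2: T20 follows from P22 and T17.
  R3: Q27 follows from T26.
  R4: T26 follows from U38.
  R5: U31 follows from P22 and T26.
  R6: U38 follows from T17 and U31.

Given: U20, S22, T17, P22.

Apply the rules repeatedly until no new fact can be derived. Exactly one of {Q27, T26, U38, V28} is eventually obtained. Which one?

Q27

From P22 and T17, R2 gives T20.
From T20, R1 gives Q27.
U38 would need T17 and U31 (R6), but U31 is never established. No rule produces V28, and it is not given. T26 would need U38 (R4), but U38 is never established.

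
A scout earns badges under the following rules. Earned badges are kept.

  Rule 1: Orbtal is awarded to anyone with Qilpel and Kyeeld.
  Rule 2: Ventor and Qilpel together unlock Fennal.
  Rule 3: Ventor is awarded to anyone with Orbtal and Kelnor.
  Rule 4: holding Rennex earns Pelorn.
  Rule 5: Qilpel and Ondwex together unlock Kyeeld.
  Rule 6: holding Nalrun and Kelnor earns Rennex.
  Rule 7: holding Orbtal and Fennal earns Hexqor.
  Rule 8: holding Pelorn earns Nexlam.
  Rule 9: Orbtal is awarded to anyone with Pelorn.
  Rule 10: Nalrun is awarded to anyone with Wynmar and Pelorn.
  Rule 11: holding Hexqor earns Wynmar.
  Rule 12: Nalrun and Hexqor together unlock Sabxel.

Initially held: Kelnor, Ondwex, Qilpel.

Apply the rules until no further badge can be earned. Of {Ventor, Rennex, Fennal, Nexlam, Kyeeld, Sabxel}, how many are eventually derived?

With Qilpel and Ondwex, Kyeeld is earned (Rule 5).
With Qilpel and Kyeeld, Orbtal is earned (Rule 1).
With Orbtal and Kelnor, Ventor is earned (Rule 3).
With Ventor and Qilpel, Fennal is earned (Rule 2).
Ventor: reached.
Rennex would need Nalrun and Kelnor (Rule 6), but Nalrun is never earned.
Fennal: reached.
Nexlam would need Pelorn (Rule 8), but Pelorn is never earned.
Kyeeld: reached.
Sabxel would need Nalrun and Hexqor (Rule 12), but Nalrun is never earned.
Reached: Ventor, Fennal, and Kyeeld — 3 of the 6.

3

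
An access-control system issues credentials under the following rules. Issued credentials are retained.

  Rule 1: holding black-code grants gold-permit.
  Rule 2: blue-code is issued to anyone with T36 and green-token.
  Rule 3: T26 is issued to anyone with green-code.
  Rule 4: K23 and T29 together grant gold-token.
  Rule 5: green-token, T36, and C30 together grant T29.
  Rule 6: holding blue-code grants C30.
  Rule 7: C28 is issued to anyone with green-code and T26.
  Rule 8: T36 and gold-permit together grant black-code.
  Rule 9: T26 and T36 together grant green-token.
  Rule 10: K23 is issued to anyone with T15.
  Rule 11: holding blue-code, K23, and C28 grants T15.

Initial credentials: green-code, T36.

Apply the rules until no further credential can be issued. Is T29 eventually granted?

Yes

Holding green-code grants T26 (Rule 3).
Holding T26 and T36 grants green-token (Rule 9).
Holding T36 and green-token grants blue-code (Rule 2).
Holding blue-code grants C30 (Rule 6).
Holding green-token, T36, and C30 grants T29 (Rule 5).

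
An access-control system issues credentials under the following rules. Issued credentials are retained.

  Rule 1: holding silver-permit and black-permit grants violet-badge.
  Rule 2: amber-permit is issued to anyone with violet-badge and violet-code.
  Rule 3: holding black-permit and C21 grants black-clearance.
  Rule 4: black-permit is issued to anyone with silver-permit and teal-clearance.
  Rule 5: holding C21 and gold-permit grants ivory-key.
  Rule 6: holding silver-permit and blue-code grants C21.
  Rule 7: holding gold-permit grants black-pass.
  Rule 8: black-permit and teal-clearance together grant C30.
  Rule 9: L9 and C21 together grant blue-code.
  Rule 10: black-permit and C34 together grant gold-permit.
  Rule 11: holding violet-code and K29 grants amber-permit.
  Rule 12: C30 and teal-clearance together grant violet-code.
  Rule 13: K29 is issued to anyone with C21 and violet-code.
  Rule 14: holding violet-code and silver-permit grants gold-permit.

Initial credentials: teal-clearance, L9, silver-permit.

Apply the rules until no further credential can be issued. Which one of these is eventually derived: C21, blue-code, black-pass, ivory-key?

black-pass

Holding silver-permit and teal-clearance grants black-permit (Rule 4).
Holding black-permit and teal-clearance grants C30 (Rule 8).
Holding C30 and teal-clearance grants violet-code (Rule 12).
Holding violet-code and silver-permit grants gold-permit (Rule 14).
Holding gold-permit grants black-pass (Rule 7).
C21 would need silver-permit and blue-code (Rule 6), but blue-code is never granted. ivory-key would need C21 and gold-permit (Rule 5), but C21 is never granted. blue-code would need L9 and C21 (Rule 9), but C21 is never granted.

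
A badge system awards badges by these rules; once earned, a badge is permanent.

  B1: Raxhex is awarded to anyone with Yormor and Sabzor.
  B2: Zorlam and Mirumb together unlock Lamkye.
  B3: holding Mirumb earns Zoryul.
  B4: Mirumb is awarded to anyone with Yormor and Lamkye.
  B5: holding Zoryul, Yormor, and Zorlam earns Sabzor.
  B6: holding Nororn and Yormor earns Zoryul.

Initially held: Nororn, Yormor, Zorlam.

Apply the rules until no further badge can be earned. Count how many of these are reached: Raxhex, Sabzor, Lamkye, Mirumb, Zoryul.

3

With Nororn and Yormor, Zoryul is earned (B6).
With Zoryul, Yormor, and Zorlam, Sabzor is earned (B5).
With Yormor and Sabzor, Raxhex is earned (B1).
Raxhex: reached.
Sabzor: reached.
Lamkye would need Zorlam and Mirumb (B2), but Mirumb is never earned.
Mirumb would need Yormor and Lamkye (B4), but Lamkye is never earned.
Zoryul: reached.
Reached: Raxhex, Sabzor, and Zoryul — 3 of the 5.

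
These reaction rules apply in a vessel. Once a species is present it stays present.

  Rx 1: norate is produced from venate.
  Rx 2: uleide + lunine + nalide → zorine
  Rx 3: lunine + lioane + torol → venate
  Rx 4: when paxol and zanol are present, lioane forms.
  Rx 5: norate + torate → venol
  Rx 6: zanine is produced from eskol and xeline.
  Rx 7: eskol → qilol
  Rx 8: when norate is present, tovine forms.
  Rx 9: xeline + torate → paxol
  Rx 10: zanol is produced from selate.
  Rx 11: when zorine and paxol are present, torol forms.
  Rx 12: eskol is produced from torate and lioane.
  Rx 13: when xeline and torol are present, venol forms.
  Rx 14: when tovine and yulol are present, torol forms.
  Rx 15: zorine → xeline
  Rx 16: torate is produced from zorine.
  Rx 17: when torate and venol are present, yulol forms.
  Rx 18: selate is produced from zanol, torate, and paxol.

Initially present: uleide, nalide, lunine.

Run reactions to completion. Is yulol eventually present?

uleide, lunine, and nalide present → zorine forms (Rx 2).
zorine present → torate forms (Rx 16).
zorine present → xeline forms (Rx 15).
xeline and torate present → paxol forms (Rx 9).
zorine and paxol present → torol forms (Rx 11).
xeline and torol present → venol forms (Rx 13).
torate and venol present → yulol forms (Rx 17).

Yes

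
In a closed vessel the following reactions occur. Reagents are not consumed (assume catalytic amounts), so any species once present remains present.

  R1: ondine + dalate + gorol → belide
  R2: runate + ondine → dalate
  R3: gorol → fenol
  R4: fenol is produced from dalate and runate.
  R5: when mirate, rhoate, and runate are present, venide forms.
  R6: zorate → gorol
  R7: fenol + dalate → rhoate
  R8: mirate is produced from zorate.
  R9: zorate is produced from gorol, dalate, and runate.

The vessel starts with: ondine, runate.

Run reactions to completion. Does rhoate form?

Yes

runate and ondine present → dalate forms (R2).
dalate and runate present → fenol forms (R4).
fenol and dalate present → rhoate forms (R7).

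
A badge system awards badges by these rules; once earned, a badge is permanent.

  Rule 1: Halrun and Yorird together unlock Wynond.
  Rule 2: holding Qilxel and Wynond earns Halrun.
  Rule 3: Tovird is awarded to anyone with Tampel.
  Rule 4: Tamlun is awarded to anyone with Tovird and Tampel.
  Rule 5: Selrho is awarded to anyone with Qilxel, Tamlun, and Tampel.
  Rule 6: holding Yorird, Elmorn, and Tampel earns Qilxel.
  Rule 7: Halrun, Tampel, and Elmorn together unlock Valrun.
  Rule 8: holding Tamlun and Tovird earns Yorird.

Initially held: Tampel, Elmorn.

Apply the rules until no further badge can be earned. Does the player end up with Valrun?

No

Valrun would need Halrun, Tampel, and Elmorn (Rule 7), but Halrun is never earned.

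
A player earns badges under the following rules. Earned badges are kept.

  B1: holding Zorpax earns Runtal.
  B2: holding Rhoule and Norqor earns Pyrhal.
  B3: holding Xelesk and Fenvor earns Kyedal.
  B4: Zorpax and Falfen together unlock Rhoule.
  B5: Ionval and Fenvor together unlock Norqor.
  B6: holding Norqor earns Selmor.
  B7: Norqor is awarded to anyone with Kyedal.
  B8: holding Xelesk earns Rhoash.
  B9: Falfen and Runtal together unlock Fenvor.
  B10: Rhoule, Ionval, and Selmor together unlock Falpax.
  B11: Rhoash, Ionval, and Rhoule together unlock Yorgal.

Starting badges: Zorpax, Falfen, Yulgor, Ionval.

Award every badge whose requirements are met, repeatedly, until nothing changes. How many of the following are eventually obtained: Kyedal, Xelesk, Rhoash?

Kyedal would need Xelesk and Fenvor (B3), but Xelesk is never earned.
No rule produces Xelesk, and it is not given.
Rhoash would need Xelesk (B8), but Xelesk is never earned.
None of the 3 are reached.

0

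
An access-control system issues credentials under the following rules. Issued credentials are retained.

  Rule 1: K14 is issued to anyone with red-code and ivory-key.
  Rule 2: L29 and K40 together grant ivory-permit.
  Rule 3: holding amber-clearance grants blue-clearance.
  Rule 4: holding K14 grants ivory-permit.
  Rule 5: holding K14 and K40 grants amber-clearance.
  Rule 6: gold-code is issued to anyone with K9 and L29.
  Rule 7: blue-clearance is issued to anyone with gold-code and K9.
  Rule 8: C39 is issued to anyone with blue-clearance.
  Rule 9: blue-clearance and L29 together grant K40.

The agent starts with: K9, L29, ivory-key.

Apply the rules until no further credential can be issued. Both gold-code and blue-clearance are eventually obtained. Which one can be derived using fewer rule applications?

gold-code: Holding K9 and L29 grants gold-code (Rule 6). [1 rule application]
blue-clearance: Holding K9 and L29 grants gold-code (Rule 6). Holding gold-code and K9 grants blue-clearance (Rule 7). [2 rule applications]
gold-code needs fewer.

gold-code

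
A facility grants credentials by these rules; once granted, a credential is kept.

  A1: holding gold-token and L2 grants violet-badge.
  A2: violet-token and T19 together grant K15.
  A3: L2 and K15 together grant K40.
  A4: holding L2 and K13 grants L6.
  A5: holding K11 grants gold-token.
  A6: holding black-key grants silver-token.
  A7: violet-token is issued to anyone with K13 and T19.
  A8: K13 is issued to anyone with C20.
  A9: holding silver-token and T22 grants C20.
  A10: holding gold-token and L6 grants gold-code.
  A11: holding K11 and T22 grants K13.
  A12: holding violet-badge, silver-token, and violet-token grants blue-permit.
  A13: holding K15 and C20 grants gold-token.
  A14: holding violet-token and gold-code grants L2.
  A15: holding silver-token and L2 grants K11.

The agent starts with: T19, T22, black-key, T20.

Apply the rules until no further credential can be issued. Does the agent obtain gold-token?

Holding black-key grants silver-token (A6).
Holding silver-token and T22 grants C20 (A9).
Holding C20 grants K13 (A8).
Holding K13 and T19 grants violet-token (A7).
Holding violet-token and T19 grants K15 (A2).
Holding K15 and C20 grants gold-token (A13).

Yes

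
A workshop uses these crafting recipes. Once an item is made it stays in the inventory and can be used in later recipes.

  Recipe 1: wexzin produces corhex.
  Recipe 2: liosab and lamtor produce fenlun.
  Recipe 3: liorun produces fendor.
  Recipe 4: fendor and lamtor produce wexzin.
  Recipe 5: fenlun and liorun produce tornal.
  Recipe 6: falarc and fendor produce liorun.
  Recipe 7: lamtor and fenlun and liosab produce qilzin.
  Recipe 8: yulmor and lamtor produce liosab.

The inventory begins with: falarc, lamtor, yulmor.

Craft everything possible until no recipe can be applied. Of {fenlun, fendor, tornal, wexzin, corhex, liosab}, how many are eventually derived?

2

yulmor and lamtor → liosab (Recipe 8).
Using Recipe 2, liosab and lamtor make fenlun.
fenlun: reached.
fendor would need liorun (Recipe 3), but liorun is never obtained.
tornal would need fenlun and liorun (Recipe 5), but liorun is never obtained.
wexzin would need fendor and lamtor (Recipe 4), but fendor is never obtained.
corhex would need wexzin (Recipe 1), but wexzin is never obtained.
liosab: reached.
Reached: fenlun and liosab — 2 of the 6.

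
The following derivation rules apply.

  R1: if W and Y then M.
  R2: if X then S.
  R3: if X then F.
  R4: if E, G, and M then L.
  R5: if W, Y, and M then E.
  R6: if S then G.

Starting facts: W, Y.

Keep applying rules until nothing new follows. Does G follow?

No

G would need S (R6), but S is never established.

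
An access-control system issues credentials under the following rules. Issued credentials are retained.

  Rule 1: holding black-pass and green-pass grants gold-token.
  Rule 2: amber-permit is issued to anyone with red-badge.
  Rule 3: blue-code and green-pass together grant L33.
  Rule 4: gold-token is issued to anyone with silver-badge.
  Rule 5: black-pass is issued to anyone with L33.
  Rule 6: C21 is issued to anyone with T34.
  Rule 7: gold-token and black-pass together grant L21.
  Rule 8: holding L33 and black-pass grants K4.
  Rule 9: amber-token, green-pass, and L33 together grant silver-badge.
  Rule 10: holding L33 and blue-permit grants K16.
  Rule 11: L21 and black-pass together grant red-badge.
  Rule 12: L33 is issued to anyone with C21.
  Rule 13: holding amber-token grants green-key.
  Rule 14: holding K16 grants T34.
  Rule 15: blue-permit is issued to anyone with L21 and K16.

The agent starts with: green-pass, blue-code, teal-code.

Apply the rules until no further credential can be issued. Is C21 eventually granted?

No

C21 would need T34 (Rule 6), but T34 is never granted.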